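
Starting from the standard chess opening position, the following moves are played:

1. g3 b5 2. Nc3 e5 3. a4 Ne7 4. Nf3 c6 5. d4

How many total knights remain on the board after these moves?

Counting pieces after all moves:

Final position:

  a b c d e f g h
  ─────────────────
8│♜ ♞ ♝ ♛ ♚ ♝ · ♜│8
7│♟ · · ♟ ♞ ♟ ♟ ♟│7
6│· · ♟ · · · · ·│6
5│· ♟ · · ♟ · · ·│5
4│♙ · · ♙ · · · ·│4
3│· · ♘ · · ♘ ♙ ·│3
2│· ♙ ♙ · ♙ ♙ · ♙│2
1│♖ · ♗ ♕ ♔ ♗ · ♖│1
  ─────────────────
  a b c d e f g h


4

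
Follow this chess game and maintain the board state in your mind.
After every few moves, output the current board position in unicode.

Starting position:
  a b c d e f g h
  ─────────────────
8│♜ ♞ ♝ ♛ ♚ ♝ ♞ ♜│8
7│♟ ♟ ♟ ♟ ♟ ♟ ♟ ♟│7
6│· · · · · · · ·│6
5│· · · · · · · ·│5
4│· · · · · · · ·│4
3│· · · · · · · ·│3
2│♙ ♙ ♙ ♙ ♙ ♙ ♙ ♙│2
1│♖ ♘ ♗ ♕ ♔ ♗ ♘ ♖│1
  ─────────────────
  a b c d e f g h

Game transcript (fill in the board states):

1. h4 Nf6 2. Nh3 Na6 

  a b c d e f g h
  ─────────────────
8│♜ · ♝ ♛ ♚ ♝ · ♜│8
7│♟ ♟ ♟ ♟ ♟ ♟ ♟ ♟│7
6│♞ · · · · ♞ · ·│6
5│· · · · · · · ·│5
4│· · · · · · · ♙│4
3│· · · · · · · ♘│3
2│♙ ♙ ♙ ♙ ♙ ♙ ♙ ·│2
1│♖ ♘ ♗ ♕ ♔ ♗ · ♖│1
  ─────────────────
  a b c d e f g h

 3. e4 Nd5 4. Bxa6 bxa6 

  a b c d e f g h
  ─────────────────
8│♜ · ♝ ♛ ♚ ♝ · ♜│8
7│♟ · ♟ ♟ ♟ ♟ ♟ ♟│7
6│♟ · · · · · · ·│6
5│· · · ♞ · · · ·│5
4│· · · · ♙ · · ♙│4
3│· · · · · · · ♘│3
2│♙ ♙ ♙ ♙ · ♙ ♙ ·│2
1│♖ ♘ ♗ ♕ ♔ · · ♖│1
  ─────────────────
  a b c d e f g h

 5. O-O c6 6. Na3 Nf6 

  a b c d e f g h
  ─────────────────
8│♜ · ♝ ♛ ♚ ♝ · ♜│8
7│♟ · · ♟ ♟ ♟ ♟ ♟│7
6│♟ · ♟ · · ♞ · ·│6
5│· · · · · · · ·│5
4│· · · · ♙ · · ♙│4
3│♘ · · · · · · ♘│3
2│♙ ♙ ♙ ♙ · ♙ ♙ ·│2
1│♖ · ♗ ♕ · ♖ ♔ ·│1
  ─────────────────
  a b c d e f g h

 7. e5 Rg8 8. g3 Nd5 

  a b c d e f g h
  ─────────────────
8│♜ · ♝ ♛ ♚ ♝ ♜ ·│8
7│♟ · · ♟ ♟ ♟ ♟ ♟│7
6│♟ · ♟ · · · · ·│6
5│· · · ♞ ♙ · · ·│5
4│· · · · · · · ♙│4
3│♘ · · · · · ♙ ♘│3
2│♙ ♙ ♙ ♙ · ♙ · ·│2
1│♖ · ♗ ♕ · ♖ ♔ ·│1
  ─────────────────
  a b c d e f g h



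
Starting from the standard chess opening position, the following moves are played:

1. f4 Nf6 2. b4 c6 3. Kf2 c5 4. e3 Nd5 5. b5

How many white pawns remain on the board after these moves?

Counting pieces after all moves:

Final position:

  a b c d e f g h
  ─────────────────
8│♜ ♞ ♝ ♛ ♚ ♝ · ♜│8
7│♟ ♟ · ♟ ♟ ♟ ♟ ♟│7
6│· · · · · · · ·│6
5│· ♙ ♟ ♞ · · · ·│5
4│· · · · · ♙ · ·│4
3│· · · · ♙ · · ·│3
2│♙ · ♙ ♙ · ♔ ♙ ♙│2
1│♖ ♘ ♗ ♕ · ♗ ♘ ♖│1
  ─────────────────
  a b c d e f g h


8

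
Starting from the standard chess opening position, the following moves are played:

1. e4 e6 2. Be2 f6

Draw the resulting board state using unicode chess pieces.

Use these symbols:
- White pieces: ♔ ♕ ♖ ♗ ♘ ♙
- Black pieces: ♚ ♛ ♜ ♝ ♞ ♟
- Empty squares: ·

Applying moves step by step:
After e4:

♜ ♞ ♝ ♛ ♚ ♝ ♞ ♜
♟ ♟ ♟ ♟ ♟ ♟ ♟ ♟
· · · · · · · ·
· · · · · · · ·
· · · · ♙ · · ·
· · · · · · · ·
♙ ♙ ♙ ♙ · ♙ ♙ ♙
♖ ♘ ♗ ♕ ♔ ♗ ♘ ♖


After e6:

♜ ♞ ♝ ♛ ♚ ♝ ♞ ♜
♟ ♟ ♟ ♟ · ♟ ♟ ♟
· · · · ♟ · · ·
· · · · · · · ·
· · · · ♙ · · ·
· · · · · · · ·
♙ ♙ ♙ ♙ · ♙ ♙ ♙
♖ ♘ ♗ ♕ ♔ ♗ ♘ ♖


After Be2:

♜ ♞ ♝ ♛ ♚ ♝ ♞ ♜
♟ ♟ ♟ ♟ · ♟ ♟ ♟
· · · · ♟ · · ·
· · · · · · · ·
· · · · ♙ · · ·
· · · · · · · ·
♙ ♙ ♙ ♙ ♗ ♙ ♙ ♙
♖ ♘ ♗ ♕ ♔ · ♘ ♖


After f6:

♜ ♞ ♝ ♛ ♚ ♝ ♞ ♜
♟ ♟ ♟ ♟ · · ♟ ♟
· · · · ♟ ♟ · ·
· · · · · · · ·
· · · · ♙ · · ·
· · · · · · · ·
♙ ♙ ♙ ♙ ♗ ♙ ♙ ♙
♖ ♘ ♗ ♕ ♔ · ♘ ♖



  a b c d e f g h
  ─────────────────
8│♜ ♞ ♝ ♛ ♚ ♝ ♞ ♜│8
7│♟ ♟ ♟ ♟ · · ♟ ♟│7
6│· · · · ♟ ♟ · ·│6
5│· · · · · · · ·│5
4│· · · · ♙ · · ·│4
3│· · · · · · · ·│3
2│♙ ♙ ♙ ♙ ♗ ♙ ♙ ♙│2
1│♖ ♘ ♗ ♕ ♔ · ♘ ♖│1
  ─────────────────
  a b c d e f g h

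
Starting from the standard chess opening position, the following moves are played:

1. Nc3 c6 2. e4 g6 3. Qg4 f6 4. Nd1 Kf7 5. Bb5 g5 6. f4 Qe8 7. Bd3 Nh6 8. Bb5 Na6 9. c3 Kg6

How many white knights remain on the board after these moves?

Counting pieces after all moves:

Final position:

  a b c d e f g h
  ─────────────────
8│♜ · ♝ · ♛ ♝ · ♜│8
7│♟ ♟ · ♟ ♟ · · ♟│7
6│♞ · ♟ · · ♟ ♚ ♞│6
5│· ♗ · · · · ♟ ·│5
4│· · · · ♙ ♙ ♕ ·│4
3│· · ♙ · · · · ·│3
2│♙ ♙ · ♙ · · ♙ ♙│2
1│♖ · ♗ ♘ ♔ · ♘ ♖│1
  ─────────────────
  a b c d e f g h


2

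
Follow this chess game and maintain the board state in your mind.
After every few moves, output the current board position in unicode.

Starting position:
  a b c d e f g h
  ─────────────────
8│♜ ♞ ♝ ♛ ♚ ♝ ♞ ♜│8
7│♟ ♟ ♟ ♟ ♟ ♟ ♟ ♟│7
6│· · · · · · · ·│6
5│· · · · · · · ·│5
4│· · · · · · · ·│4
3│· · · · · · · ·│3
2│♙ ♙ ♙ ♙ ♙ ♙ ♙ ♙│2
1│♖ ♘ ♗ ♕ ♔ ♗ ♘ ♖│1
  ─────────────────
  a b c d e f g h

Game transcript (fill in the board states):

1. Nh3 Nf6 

  a b c d e f g h
  ─────────────────
8│♜ ♞ ♝ ♛ ♚ ♝ · ♜│8
7│♟ ♟ ♟ ♟ ♟ ♟ ♟ ♟│7
6│· · · · · ♞ · ·│6
5│· · · · · · · ·│5
4│· · · · · · · ·│4
3│· · · · · · · ♘│3
2│♙ ♙ ♙ ♙ ♙ ♙ ♙ ♙│2
1│♖ ♘ ♗ ♕ ♔ ♗ · ♖│1
  ─────────────────
  a b c d e f g h

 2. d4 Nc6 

  a b c d e f g h
  ─────────────────
8│♜ · ♝ ♛ ♚ ♝ · ♜│8
7│♟ ♟ ♟ ♟ ♟ ♟ ♟ ♟│7
6│· · ♞ · · ♞ · ·│6
5│· · · · · · · ·│5
4│· · · ♙ · · · ·│4
3│· · · · · · · ♘│3
2│♙ ♙ ♙ · ♙ ♙ ♙ ♙│2
1│♖ ♘ ♗ ♕ ♔ ♗ · ♖│1
  ─────────────────
  a b c d e f g h

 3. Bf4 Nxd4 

  a b c d e f g h
  ─────────────────
8│♜ · ♝ ♛ ♚ ♝ · ♜│8
7│♟ ♟ ♟ ♟ ♟ ♟ ♟ ♟│7
6│· · · · · ♞ · ·│6
5│· · · · · · · ·│5
4│· · · ♞ · ♗ · ·│4
3│· · · · · · · ♘│3
2│♙ ♙ ♙ · ♙ ♙ ♙ ♙│2
1│♖ ♘ · ♕ ♔ ♗ · ♖│1
  ─────────────────
  a b c d e f g h



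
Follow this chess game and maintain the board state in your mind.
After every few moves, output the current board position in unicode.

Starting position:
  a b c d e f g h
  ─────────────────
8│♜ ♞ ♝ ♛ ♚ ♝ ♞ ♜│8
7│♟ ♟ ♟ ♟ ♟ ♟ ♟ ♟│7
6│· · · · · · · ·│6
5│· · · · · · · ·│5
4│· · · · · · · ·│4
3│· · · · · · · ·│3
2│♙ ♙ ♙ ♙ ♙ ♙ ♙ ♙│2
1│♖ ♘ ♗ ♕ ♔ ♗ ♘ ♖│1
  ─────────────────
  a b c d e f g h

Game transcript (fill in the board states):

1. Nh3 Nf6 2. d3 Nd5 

  a b c d e f g h
  ─────────────────
8│♜ ♞ ♝ ♛ ♚ ♝ · ♜│8
7│♟ ♟ ♟ ♟ ♟ ♟ ♟ ♟│7
6│· · · · · · · ·│6
5│· · · ♞ · · · ·│5
4│· · · · · · · ·│4
3│· · · ♙ · · · ♘│3
2│♙ ♙ ♙ · ♙ ♙ ♙ ♙│2
1│♖ ♘ ♗ ♕ ♔ ♗ · ♖│1
  ─────────────────
  a b c d e f g h

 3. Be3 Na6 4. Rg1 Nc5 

  a b c d e f g h
  ─────────────────
8│♜ · ♝ ♛ ♚ ♝ · ♜│8
7│♟ ♟ ♟ ♟ ♟ ♟ ♟ ♟│7
6│· · · · · · · ·│6
5│· · ♞ ♞ · · · ·│5
4│· · · · · · · ·│4
3│· · · ♙ ♗ · · ♘│3
2│♙ ♙ ♙ · ♙ ♙ ♙ ♙│2
1│♖ ♘ · ♕ ♔ ♗ ♖ ·│1
  ─────────────────
  a b c d e f g h

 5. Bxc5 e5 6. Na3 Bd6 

  a b c d e f g h
  ─────────────────
8│♜ · ♝ ♛ ♚ · · ♜│8
7│♟ ♟ ♟ ♟ · ♟ ♟ ♟│7
6│· · · ♝ · · · ·│6
5│· · ♗ ♞ ♟ · · ·│5
4│· · · · · · · ·│4
3│♘ · · ♙ · · · ♘│3
2│♙ ♙ ♙ · ♙ ♙ ♙ ♙│2
1│♖ · · ♕ ♔ ♗ ♖ ·│1
  ─────────────────
  a b c d e f g h

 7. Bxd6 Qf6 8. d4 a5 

  a b c d e f g h
  ─────────────────
8│♜ · ♝ · ♚ · · ♜│8
7│· ♟ ♟ ♟ · ♟ ♟ ♟│7
6│· · · ♗ · ♛ · ·│6
5│♟ · · ♞ ♟ · · ·│5
4│· · · ♙ · · · ·│4
3│♘ · · · · · · ♘│3
2│♙ ♙ ♙ · ♙ ♙ ♙ ♙│2
1│♖ · · ♕ ♔ ♗ ♖ ·│1
  ─────────────────
  a b c d e f g h

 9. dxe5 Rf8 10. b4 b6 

  a b c d e f g h
  ─────────────────
8│♜ · ♝ · ♚ ♜ · ·│8
7│· · ♟ ♟ · ♟ ♟ ♟│7
6│· ♟ · ♗ · ♛ · ·│6
5│♟ · · ♞ ♙ · · ·│5
4│· ♙ · · · · · ·│4
3│♘ · · · · · · ♘│3
2│♙ · ♙ · ♙ ♙ ♙ ♙│2
1│♖ · · ♕ ♔ ♗ ♖ ·│1
  ─────────────────
  a b c d e f g h



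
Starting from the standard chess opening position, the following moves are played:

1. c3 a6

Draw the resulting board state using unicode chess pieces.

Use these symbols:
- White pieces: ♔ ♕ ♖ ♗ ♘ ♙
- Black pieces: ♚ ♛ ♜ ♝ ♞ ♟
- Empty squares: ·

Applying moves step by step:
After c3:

♜ ♞ ♝ ♛ ♚ ♝ ♞ ♜
♟ ♟ ♟ ♟ ♟ ♟ ♟ ♟
· · · · · · · ·
· · · · · · · ·
· · · · · · · ·
· · ♙ · · · · ·
♙ ♙ · ♙ ♙ ♙ ♙ ♙
♖ ♘ ♗ ♕ ♔ ♗ ♘ ♖


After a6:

♜ ♞ ♝ ♛ ♚ ♝ ♞ ♜
· ♟ ♟ ♟ ♟ ♟ ♟ ♟
♟ · · · · · · ·
· · · · · · · ·
· · · · · · · ·
· · ♙ · · · · ·
♙ ♙ · ♙ ♙ ♙ ♙ ♙
♖ ♘ ♗ ♕ ♔ ♗ ♘ ♖



  a b c d e f g h
  ─────────────────
8│♜ ♞ ♝ ♛ ♚ ♝ ♞ ♜│8
7│· ♟ ♟ ♟ ♟ ♟ ♟ ♟│7
6│♟ · · · · · · ·│6
5│· · · · · · · ·│5
4│· · · · · · · ·│4
3│· · ♙ · · · · ·│3
2│♙ ♙ · ♙ ♙ ♙ ♙ ♙│2
1│♖ ♘ ♗ ♕ ♔ ♗ ♘ ♖│1
  ─────────────────
  a b c d e f g h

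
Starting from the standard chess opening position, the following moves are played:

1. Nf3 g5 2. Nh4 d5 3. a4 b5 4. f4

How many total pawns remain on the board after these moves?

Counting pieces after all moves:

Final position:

  a b c d e f g h
  ─────────────────
8│♜ ♞ ♝ ♛ ♚ ♝ ♞ ♜│8
7│♟ · ♟ · ♟ ♟ · ♟│7
6│· · · · · · · ·│6
5│· ♟ · ♟ · · ♟ ·│5
4│♙ · · · · ♙ · ♘│4
3│· · · · · · · ·│3
2│· ♙ ♙ ♙ ♙ · ♙ ♙│2
1│♖ ♘ ♗ ♕ ♔ ♗ · ♖│1
  ─────────────────
  a b c d e f g h


16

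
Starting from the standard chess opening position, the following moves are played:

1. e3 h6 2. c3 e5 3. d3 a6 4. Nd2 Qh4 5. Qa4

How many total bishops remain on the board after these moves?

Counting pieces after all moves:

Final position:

  a b c d e f g h
  ─────────────────
8│♜ ♞ ♝ · ♚ ♝ ♞ ♜│8
7│· ♟ ♟ ♟ · ♟ ♟ ·│7
6│♟ · · · · · · ♟│6
5│· · · · ♟ · · ·│5
4│♕ · · · · · · ♛│4
3│· · ♙ ♙ ♙ · · ·│3
2│♙ ♙ · ♘ · ♙ ♙ ♙│2
1│♖ · ♗ · ♔ ♗ ♘ ♖│1
  ─────────────────
  a b c d e f g h


4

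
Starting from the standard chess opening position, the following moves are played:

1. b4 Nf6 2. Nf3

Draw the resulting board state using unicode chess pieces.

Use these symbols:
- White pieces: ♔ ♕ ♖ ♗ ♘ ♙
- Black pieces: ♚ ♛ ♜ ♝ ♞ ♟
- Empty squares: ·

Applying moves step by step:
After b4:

♜ ♞ ♝ ♛ ♚ ♝ ♞ ♜
♟ ♟ ♟ ♟ ♟ ♟ ♟ ♟
· · · · · · · ·
· · · · · · · ·
· ♙ · · · · · ·
· · · · · · · ·
♙ · ♙ ♙ ♙ ♙ ♙ ♙
♖ ♘ ♗ ♕ ♔ ♗ ♘ ♖


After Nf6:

♜ ♞ ♝ ♛ ♚ ♝ · ♜
♟ ♟ ♟ ♟ ♟ ♟ ♟ ♟
· · · · · ♞ · ·
· · · · · · · ·
· ♙ · · · · · ·
· · · · · · · ·
♙ · ♙ ♙ ♙ ♙ ♙ ♙
♖ ♘ ♗ ♕ ♔ ♗ ♘ ♖


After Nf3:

♜ ♞ ♝ ♛ ♚ ♝ · ♜
♟ ♟ ♟ ♟ ♟ ♟ ♟ ♟
· · · · · ♞ · ·
· · · · · · · ·
· ♙ · · · · · ·
· · · · · ♘ · ·
♙ · ♙ ♙ ♙ ♙ ♙ ♙
♖ ♘ ♗ ♕ ♔ ♗ · ♖



  a b c d e f g h
  ─────────────────
8│♜ ♞ ♝ ♛ ♚ ♝ · ♜│8
7│♟ ♟ ♟ ♟ ♟ ♟ ♟ ♟│7
6│· · · · · ♞ · ·│6
5│· · · · · · · ·│5
4│· ♙ · · · · · ·│4
3│· · · · · ♘ · ·│3
2│♙ · ♙ ♙ ♙ ♙ ♙ ♙│2
1│♖ ♘ ♗ ♕ ♔ ♗ · ♖│1
  ─────────────────
  a b c d e f g h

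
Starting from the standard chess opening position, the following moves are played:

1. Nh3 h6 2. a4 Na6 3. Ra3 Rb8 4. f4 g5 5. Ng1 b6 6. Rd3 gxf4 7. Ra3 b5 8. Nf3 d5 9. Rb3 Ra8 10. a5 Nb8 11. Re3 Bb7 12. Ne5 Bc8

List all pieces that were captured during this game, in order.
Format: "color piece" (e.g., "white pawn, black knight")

Tracking captures:
  gxf4: captured white pawn

white pawn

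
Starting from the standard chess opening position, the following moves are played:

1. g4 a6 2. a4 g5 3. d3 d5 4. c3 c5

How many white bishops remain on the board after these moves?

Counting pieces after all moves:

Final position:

  a b c d e f g h
  ─────────────────
8│♜ ♞ ♝ ♛ ♚ ♝ ♞ ♜│8
7│· ♟ · · ♟ ♟ · ♟│7
6│♟ · · · · · · ·│6
5│· · ♟ ♟ · · ♟ ·│5
4│♙ · · · · · ♙ ·│4
3│· · ♙ ♙ · · · ·│3
2│· ♙ · · ♙ ♙ · ♙│2
1│♖ ♘ ♗ ♕ ♔ ♗ ♘ ♖│1
  ─────────────────
  a b c d e f g h


2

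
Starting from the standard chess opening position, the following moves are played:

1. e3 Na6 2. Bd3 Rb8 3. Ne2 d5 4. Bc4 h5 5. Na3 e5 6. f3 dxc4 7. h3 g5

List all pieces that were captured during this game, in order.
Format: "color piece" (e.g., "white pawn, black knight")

Tracking captures:
  dxc4: captured white bishop

white bishop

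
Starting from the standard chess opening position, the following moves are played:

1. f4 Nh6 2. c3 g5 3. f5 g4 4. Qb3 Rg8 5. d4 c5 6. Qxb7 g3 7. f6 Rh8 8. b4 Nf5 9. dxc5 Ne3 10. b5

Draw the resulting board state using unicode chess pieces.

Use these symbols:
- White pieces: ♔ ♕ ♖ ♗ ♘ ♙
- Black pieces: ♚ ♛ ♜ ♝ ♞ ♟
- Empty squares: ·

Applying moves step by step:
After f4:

♜ ♞ ♝ ♛ ♚ ♝ ♞ ♜
♟ ♟ ♟ ♟ ♟ ♟ ♟ ♟
· · · · · · · ·
· · · · · · · ·
· · · · · ♙ · ·
· · · · · · · ·
♙ ♙ ♙ ♙ ♙ · ♙ ♙
♖ ♘ ♗ ♕ ♔ ♗ ♘ ♖


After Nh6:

♜ ♞ ♝ ♛ ♚ ♝ · ♜
♟ ♟ ♟ ♟ ♟ ♟ ♟ ♟
· · · · · · · ♞
· · · · · · · ·
· · · · · ♙ · ·
· · · · · · · ·
♙ ♙ ♙ ♙ ♙ · ♙ ♙
♖ ♘ ♗ ♕ ♔ ♗ ♘ ♖


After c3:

♜ ♞ ♝ ♛ ♚ ♝ · ♜
♟ ♟ ♟ ♟ ♟ ♟ ♟ ♟
· · · · · · · ♞
· · · · · · · ·
· · · · · ♙ · ·
· · ♙ · · · · ·
♙ ♙ · ♙ ♙ · ♙ ♙
♖ ♘ ♗ ♕ ♔ ♗ ♘ ♖


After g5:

♜ ♞ ♝ ♛ ♚ ♝ · ♜
♟ ♟ ♟ ♟ ♟ ♟ · ♟
· · · · · · · ♞
· · · · · · ♟ ·
· · · · · ♙ · ·
· · ♙ · · · · ·
♙ ♙ · ♙ ♙ · ♙ ♙
♖ ♘ ♗ ♕ ♔ ♗ ♘ ♖


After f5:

♜ ♞ ♝ ♛ ♚ ♝ · ♜
♟ ♟ ♟ ♟ ♟ ♟ · ♟
· · · · · · · ♞
· · · · · ♙ ♟ ·
· · · · · · · ·
· · ♙ · · · · ·
♙ ♙ · ♙ ♙ · ♙ ♙
♖ ♘ ♗ ♕ ♔ ♗ ♘ ♖


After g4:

♜ ♞ ♝ ♛ ♚ ♝ · ♜
♟ ♟ ♟ ♟ ♟ ♟ · ♟
· · · · · · · ♞
· · · · · ♙ · ·
· · · · · · ♟ ·
· · ♙ · · · · ·
♙ ♙ · ♙ ♙ · ♙ ♙
♖ ♘ ♗ ♕ ♔ ♗ ♘ ♖


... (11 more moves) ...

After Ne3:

♜ ♞ ♝ ♛ ♚ ♝ · ♜
♟ ♕ · ♟ ♟ ♟ · ♟
· · · · · ♙ · ·
· · ♙ · · · · ·
· ♙ · · · · · ·
· · ♙ · ♞ · ♟ ·
♙ · · · ♙ · ♙ ♙
♖ ♘ ♗ · ♔ ♗ ♘ ♖


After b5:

♜ ♞ ♝ ♛ ♚ ♝ · ♜
♟ ♕ · ♟ ♟ ♟ · ♟
· · · · · ♙ · ·
· ♙ ♙ · · · · ·
· · · · · · · ·
· · ♙ · ♞ · ♟ ·
♙ · · · ♙ · ♙ ♙
♖ ♘ ♗ · ♔ ♗ ♘ ♖



  a b c d e f g h
  ─────────────────
8│♜ ♞ ♝ ♛ ♚ ♝ · ♜│8
7│♟ ♕ · ♟ ♟ ♟ · ♟│7
6│· · · · · ♙ · ·│6
5│· ♙ ♙ · · · · ·│5
4│· · · · · · · ·│4
3│· · ♙ · ♞ · ♟ ·│3
2│♙ · · · ♙ · ♙ ♙│2
1│♖ ♘ ♗ · ♔ ♗ ♘ ♖│1
  ─────────────────
  a b c d e f g h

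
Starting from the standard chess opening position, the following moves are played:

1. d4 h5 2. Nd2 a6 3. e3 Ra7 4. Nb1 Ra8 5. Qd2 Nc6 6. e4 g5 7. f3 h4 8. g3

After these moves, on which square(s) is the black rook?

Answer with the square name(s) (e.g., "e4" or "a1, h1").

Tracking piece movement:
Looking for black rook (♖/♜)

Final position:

  a b c d e f g h
  ─────────────────
8│♜ · ♝ ♛ ♚ ♝ ♞ ♜│8
7│· ♟ ♟ ♟ ♟ ♟ · ·│7
6│♟ · ♞ · · · · ·│6
5│· · · · · · ♟ ·│5
4│· · · ♙ ♙ · · ♟│4
3│· · · · · ♙ ♙ ·│3
2│♙ ♙ ♙ ♕ · · · ♙│2
1│♖ ♘ ♗ · ♔ ♗ ♘ ♖│1
  ─────────────────
  a b c d e f g h


a8, h8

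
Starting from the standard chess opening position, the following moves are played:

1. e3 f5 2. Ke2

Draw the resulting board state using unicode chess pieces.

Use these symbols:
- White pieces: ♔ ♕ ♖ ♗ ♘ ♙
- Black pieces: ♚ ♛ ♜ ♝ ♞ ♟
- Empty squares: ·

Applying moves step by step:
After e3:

♜ ♞ ♝ ♛ ♚ ♝ ♞ ♜
♟ ♟ ♟ ♟ ♟ ♟ ♟ ♟
· · · · · · · ·
· · · · · · · ·
· · · · · · · ·
· · · · ♙ · · ·
♙ ♙ ♙ ♙ · ♙ ♙ ♙
♖ ♘ ♗ ♕ ♔ ♗ ♘ ♖


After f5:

♜ ♞ ♝ ♛ ♚ ♝ ♞ ♜
♟ ♟ ♟ ♟ ♟ · ♟ ♟
· · · · · · · ·
· · · · · ♟ · ·
· · · · · · · ·
· · · · ♙ · · ·
♙ ♙ ♙ ♙ · ♙ ♙ ♙
♖ ♘ ♗ ♕ ♔ ♗ ♘ ♖


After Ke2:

♜ ♞ ♝ ♛ ♚ ♝ ♞ ♜
♟ ♟ ♟ ♟ ♟ · ♟ ♟
· · · · · · · ·
· · · · · ♟ · ·
· · · · · · · ·
· · · · ♙ · · ·
♙ ♙ ♙ ♙ ♔ ♙ ♙ ♙
♖ ♘ ♗ ♕ · ♗ ♘ ♖



  a b c d e f g h
  ─────────────────
8│♜ ♞ ♝ ♛ ♚ ♝ ♞ ♜│8
7│♟ ♟ ♟ ♟ ♟ · ♟ ♟│7
6│· · · · · · · ·│6
5│· · · · · ♟ · ·│5
4│· · · · · · · ·│4
3│· · · · ♙ · · ·│3
2│♙ ♙ ♙ ♙ ♔ ♙ ♙ ♙│2
1│♖ ♘ ♗ ♕ · ♗ ♘ ♖│1
  ─────────────────
  a b c d e f g h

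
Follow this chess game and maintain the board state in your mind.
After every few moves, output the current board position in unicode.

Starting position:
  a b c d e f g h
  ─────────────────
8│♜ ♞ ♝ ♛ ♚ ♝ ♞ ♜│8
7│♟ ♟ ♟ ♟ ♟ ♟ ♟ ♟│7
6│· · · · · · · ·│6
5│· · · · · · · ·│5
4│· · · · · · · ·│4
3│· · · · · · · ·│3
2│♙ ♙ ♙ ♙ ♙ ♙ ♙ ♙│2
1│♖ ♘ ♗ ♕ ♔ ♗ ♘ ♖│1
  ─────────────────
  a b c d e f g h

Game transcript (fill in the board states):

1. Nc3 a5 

  a b c d e f g h
  ─────────────────
8│♜ ♞ ♝ ♛ ♚ ♝ ♞ ♜│8
7│· ♟ ♟ ♟ ♟ ♟ ♟ ♟│7
6│· · · · · · · ·│6
5│♟ · · · · · · ·│5
4│· · · · · · · ·│4
3│· · ♘ · · · · ·│3
2│♙ ♙ ♙ ♙ ♙ ♙ ♙ ♙│2
1│♖ · ♗ ♕ ♔ ♗ ♘ ♖│1
  ─────────────────
  a b c d e f g h

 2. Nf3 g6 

  a b c d e f g h
  ─────────────────
8│♜ ♞ ♝ ♛ ♚ ♝ ♞ ♜│8
7│· ♟ ♟ ♟ ♟ ♟ · ♟│7
6│· · · · · · ♟ ·│6
5│♟ · · · · · · ·│5
4│· · · · · · · ·│4
3│· · ♘ · · ♘ · ·│3
2│♙ ♙ ♙ ♙ ♙ ♙ ♙ ♙│2
1│♖ · ♗ ♕ ♔ ♗ · ♖│1
  ─────────────────
  a b c d e f g h

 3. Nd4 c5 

  a b c d e f g h
  ─────────────────
8│♜ ♞ ♝ ♛ ♚ ♝ ♞ ♜│8
7│· ♟ · ♟ ♟ ♟ · ♟│7
6│· · · · · · ♟ ·│6
5│♟ · ♟ · · · · ·│5
4│· · · ♘ · · · ·│4
3│· · ♘ · · · · ·│3
2│♙ ♙ ♙ ♙ ♙ ♙ ♙ ♙│2
1│♖ · ♗ ♕ ♔ ♗ · ♖│1
  ─────────────────
  a b c d e f g h

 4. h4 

  a b c d e f g h
  ─────────────────
8│♜ ♞ ♝ ♛ ♚ ♝ ♞ ♜│8
7│· ♟ · ♟ ♟ ♟ · ♟│7
6│· · · · · · ♟ ·│6
5│♟ · ♟ · · · · ·│5
4│· · · ♘ · · · ♙│4
3│· · ♘ · · · · ·│3
2│♙ ♙ ♙ ♙ ♙ ♙ ♙ ·│2
1│♖ · ♗ ♕ ♔ ♗ · ♖│1
  ─────────────────
  a b c d e f g h


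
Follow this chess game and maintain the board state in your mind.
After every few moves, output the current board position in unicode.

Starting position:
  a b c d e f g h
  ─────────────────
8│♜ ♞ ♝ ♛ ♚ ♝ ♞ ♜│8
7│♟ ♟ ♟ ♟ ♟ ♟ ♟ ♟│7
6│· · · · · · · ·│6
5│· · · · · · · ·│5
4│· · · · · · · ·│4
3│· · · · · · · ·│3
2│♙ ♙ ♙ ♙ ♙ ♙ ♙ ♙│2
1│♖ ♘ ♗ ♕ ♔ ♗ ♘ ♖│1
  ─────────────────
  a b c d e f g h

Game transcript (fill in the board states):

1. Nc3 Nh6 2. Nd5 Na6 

  a b c d e f g h
  ─────────────────
8│♜ · ♝ ♛ ♚ ♝ · ♜│8
7│♟ ♟ ♟ ♟ ♟ ♟ ♟ ♟│7
6│♞ · · · · · · ♞│6
5│· · · ♘ · · · ·│5
4│· · · · · · · ·│4
3│· · · · · · · ·│3
2│♙ ♙ ♙ ♙ ♙ ♙ ♙ ♙│2
1│♖ · ♗ ♕ ♔ ♗ ♘ ♖│1
  ─────────────────
  a b c d e f g h

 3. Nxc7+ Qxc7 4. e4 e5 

  a b c d e f g h
  ─────────────────
8│♜ · ♝ · ♚ ♝ · ♜│8
7│♟ ♟ ♛ ♟ · ♟ ♟ ♟│7
6│♞ · · · · · · ♞│6
5│· · · · ♟ · · ·│5
4│· · · · ♙ · · ·│4
3│· · · · · · · ·│3
2│♙ ♙ ♙ ♙ · ♙ ♙ ♙│2
1│♖ · ♗ ♕ ♔ ♗ ♘ ♖│1
  ─────────────────
  a b c d e f g h

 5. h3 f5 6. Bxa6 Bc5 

  a b c d e f g h
  ─────────────────
8│♜ · ♝ · ♚ · · ♜│8
7│♟ ♟ ♛ ♟ · · ♟ ♟│7
6│♗ · · · · · · ♞│6
5│· · ♝ · ♟ ♟ · ·│5
4│· · · · ♙ · · ·│4
3│· · · · · · · ♙│3
2│♙ ♙ ♙ ♙ · ♙ ♙ ·│2
1│♖ · ♗ ♕ ♔ · ♘ ♖│1
  ─────────────────
  a b c d e f g h

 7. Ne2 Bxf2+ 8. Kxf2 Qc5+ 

  a b c d e f g h
  ─────────────────
8│♜ · ♝ · ♚ · · ♜│8
7│♟ ♟ · ♟ · · ♟ ♟│7
6│♗ · · · · · · ♞│6
5│· · ♛ · ♟ ♟ · ·│5
4│· · · · ♙ · · ·│4
3│· · · · · · · ♙│3
2│♙ ♙ ♙ ♙ ♘ ♔ ♙ ·│2
1│♖ · ♗ ♕ · · · ♖│1
  ─────────────────
  a b c d e f g h

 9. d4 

  a b c d e f g h
  ─────────────────
8│♜ · ♝ · ♚ · · ♜│8
7│♟ ♟ · ♟ · · ♟ ♟│7
6│♗ · · · · · · ♞│6
5│· · ♛ · ♟ ♟ · ·│5
4│· · · ♙ ♙ · · ·│4
3│· · · · · · · ♙│3
2│♙ ♙ ♙ · ♘ ♔ ♙ ·│2
1│♖ · ♗ ♕ · · · ♖│1
  ─────────────────
  a b c d e f g h


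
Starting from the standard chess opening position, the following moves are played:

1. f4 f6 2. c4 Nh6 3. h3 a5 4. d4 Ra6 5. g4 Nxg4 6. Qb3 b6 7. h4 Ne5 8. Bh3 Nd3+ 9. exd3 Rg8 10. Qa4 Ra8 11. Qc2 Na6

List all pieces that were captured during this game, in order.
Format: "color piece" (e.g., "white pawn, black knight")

Tracking captures:
  Nxg4: captured white pawn
  exd3: captured black knight

white pawn, black knight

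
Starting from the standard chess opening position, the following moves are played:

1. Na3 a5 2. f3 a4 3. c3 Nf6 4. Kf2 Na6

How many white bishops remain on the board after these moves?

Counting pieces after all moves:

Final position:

  a b c d e f g h
  ─────────────────
8│♜ · ♝ ♛ ♚ ♝ · ♜│8
7│· ♟ ♟ ♟ ♟ ♟ ♟ ♟│7
6│♞ · · · · ♞ · ·│6
5│· · · · · · · ·│5
4│♟ · · · · · · ·│4
3│♘ · ♙ · · ♙ · ·│3
2│♙ ♙ · ♙ ♙ ♔ ♙ ♙│2
1│♖ · ♗ ♕ · ♗ ♘ ♖│1
  ─────────────────
  a b c d e f g h


2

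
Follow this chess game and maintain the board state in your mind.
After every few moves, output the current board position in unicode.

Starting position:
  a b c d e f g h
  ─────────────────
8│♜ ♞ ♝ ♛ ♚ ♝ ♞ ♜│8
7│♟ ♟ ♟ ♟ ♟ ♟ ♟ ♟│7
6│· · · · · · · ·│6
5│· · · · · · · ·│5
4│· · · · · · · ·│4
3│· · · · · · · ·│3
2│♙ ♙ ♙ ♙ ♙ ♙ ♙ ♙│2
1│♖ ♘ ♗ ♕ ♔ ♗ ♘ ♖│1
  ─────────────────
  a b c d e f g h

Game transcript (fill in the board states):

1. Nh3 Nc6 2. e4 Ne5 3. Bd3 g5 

  a b c d e f g h
  ─────────────────
8│♜ · ♝ ♛ ♚ ♝ ♞ ♜│8
7│♟ ♟ ♟ ♟ ♟ ♟ · ♟│7
6│· · · · · · · ·│6
5│· · · · ♞ · ♟ ·│5
4│· · · · ♙ · · ·│4
3│· · · ♗ · · · ♘│3
2│♙ ♙ ♙ ♙ · ♙ ♙ ♙│2
1│♖ ♘ ♗ ♕ ♔ · · ♖│1
  ─────────────────
  a b c d e f g h

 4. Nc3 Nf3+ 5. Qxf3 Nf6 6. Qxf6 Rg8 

  a b c d e f g h
  ─────────────────
8│♜ · ♝ ♛ ♚ ♝ ♜ ·│8
7│♟ ♟ ♟ ♟ ♟ ♟ · ♟│7
6│· · · · · ♕ · ·│6
5│· · · · · · ♟ ·│5
4│· · · · ♙ · · ·│4
3│· · ♘ ♗ · · · ♘│3
2│♙ ♙ ♙ ♙ · ♙ ♙ ♙│2
1│♖ · ♗ · ♔ · · ♖│1
  ─────────────────
  a b c d e f g h

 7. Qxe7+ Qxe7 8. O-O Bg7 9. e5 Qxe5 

  a b c d e f g h
  ─────────────────
8│♜ · ♝ · ♚ · ♜ ·│8
7│♟ ♟ ♟ ♟ · ♟ ♝ ♟│7
6│· · · · · · · ·│6
5│· · · · ♛ · ♟ ·│5
4│· · · · · · · ·│4
3│· · ♘ ♗ · · · ♘│3
2│♙ ♙ ♙ ♙ · ♙ ♙ ♙│2
1│♖ · ♗ · · ♖ ♔ ·│1
  ─────────────────
  a b c d e f g h

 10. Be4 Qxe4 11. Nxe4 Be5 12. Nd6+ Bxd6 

  a b c d e f g h
  ─────────────────
8│♜ · ♝ · ♚ · ♜ ·│8
7│♟ ♟ ♟ ♟ · ♟ · ♟│7
6│· · · ♝ · · · ·│6
5│· · · · · · ♟ ·│5
4│· · · · · · · ·│4
3│· · · · · · · ♘│3
2│♙ ♙ ♙ ♙ · ♙ ♙ ♙│2
1│♖ · ♗ · · ♖ ♔ ·│1
  ─────────────────
  a b c d e f g h

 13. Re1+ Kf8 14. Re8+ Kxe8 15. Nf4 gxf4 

  a b c d e f g h
  ─────────────────
8│♜ · ♝ · ♚ · ♜ ·│8
7│♟ ♟ ♟ ♟ · ♟ · ♟│7
6│· · · ♝ · · · ·│6
5│· · · · · · · ·│5
4│· · · · · ♟ · ·│4
3│· · · · · · · ·│3
2│♙ ♙ ♙ ♙ · ♙ ♙ ♙│2
1│♖ · ♗ · · · ♔ ·│1
  ─────────────────
  a b c d e f g h



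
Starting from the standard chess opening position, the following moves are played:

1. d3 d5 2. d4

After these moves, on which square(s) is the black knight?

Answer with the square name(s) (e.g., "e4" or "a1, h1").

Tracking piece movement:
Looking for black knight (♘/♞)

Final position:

  a b c d e f g h
  ─────────────────
8│♜ ♞ ♝ ♛ ♚ ♝ ♞ ♜│8
7│♟ ♟ ♟ · ♟ ♟ ♟ ♟│7
6│· · · · · · · ·│6
5│· · · ♟ · · · ·│5
4│· · · ♙ · · · ·│4
3│· · · · · · · ·│3
2│♙ ♙ ♙ · ♙ ♙ ♙ ♙│2
1│♖ ♘ ♗ ♕ ♔ ♗ ♘ ♖│1
  ─────────────────
  a b c d e f g h


b8, g8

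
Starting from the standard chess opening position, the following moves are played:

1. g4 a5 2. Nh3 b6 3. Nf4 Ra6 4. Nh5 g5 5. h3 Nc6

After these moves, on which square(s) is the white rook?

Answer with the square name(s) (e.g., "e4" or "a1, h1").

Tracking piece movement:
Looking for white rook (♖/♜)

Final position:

  a b c d e f g h
  ─────────────────
8│· · ♝ ♛ ♚ ♝ ♞ ♜│8
7│· · ♟ ♟ ♟ ♟ · ♟│7
6│♜ ♟ ♞ · · · · ·│6
5│♟ · · · · · ♟ ♘│5
4│· · · · · · ♙ ·│4
3│· · · · · · · ♙│3
2│♙ ♙ ♙ ♙ ♙ ♙ · ·│2
1│♖ ♘ ♗ ♕ ♔ ♗ · ♖│1
  ─────────────────
  a b c d e f g h


a1, h1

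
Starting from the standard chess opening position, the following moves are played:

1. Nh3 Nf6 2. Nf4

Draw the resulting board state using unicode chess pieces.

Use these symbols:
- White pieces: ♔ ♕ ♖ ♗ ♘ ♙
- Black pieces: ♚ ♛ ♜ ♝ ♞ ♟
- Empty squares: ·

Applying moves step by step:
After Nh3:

♜ ♞ ♝ ♛ ♚ ♝ ♞ ♜
♟ ♟ ♟ ♟ ♟ ♟ ♟ ♟
· · · · · · · ·
· · · · · · · ·
· · · · · · · ·
· · · · · · · ♘
♙ ♙ ♙ ♙ ♙ ♙ ♙ ♙
♖ ♘ ♗ ♕ ♔ ♗ · ♖


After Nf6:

♜ ♞ ♝ ♛ ♚ ♝ · ♜
♟ ♟ ♟ ♟ ♟ ♟ ♟ ♟
· · · · · ♞ · ·
· · · · · · · ·
· · · · · · · ·
· · · · · · · ♘
♙ ♙ ♙ ♙ ♙ ♙ ♙ ♙
♖ ♘ ♗ ♕ ♔ ♗ · ♖


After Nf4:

♜ ♞ ♝ ♛ ♚ ♝ · ♜
♟ ♟ ♟ ♟ ♟ ♟ ♟ ♟
· · · · · ♞ · ·
· · · · · · · ·
· · · · · ♘ · ·
· · · · · · · ·
♙ ♙ ♙ ♙ ♙ ♙ ♙ ♙
♖ ♘ ♗ ♕ ♔ ♗ · ♖



  a b c d e f g h
  ─────────────────
8│♜ ♞ ♝ ♛ ♚ ♝ · ♜│8
7│♟ ♟ ♟ ♟ ♟ ♟ ♟ ♟│7
6│· · · · · ♞ · ·│6
5│· · · · · · · ·│5
4│· · · · · ♘ · ·│4
3│· · · · · · · ·│3
2│♙ ♙ ♙ ♙ ♙ ♙ ♙ ♙│2
1│♖ ♘ ♗ ♕ ♔ ♗ · ♖│1
  ─────────────────
  a b c d e f g h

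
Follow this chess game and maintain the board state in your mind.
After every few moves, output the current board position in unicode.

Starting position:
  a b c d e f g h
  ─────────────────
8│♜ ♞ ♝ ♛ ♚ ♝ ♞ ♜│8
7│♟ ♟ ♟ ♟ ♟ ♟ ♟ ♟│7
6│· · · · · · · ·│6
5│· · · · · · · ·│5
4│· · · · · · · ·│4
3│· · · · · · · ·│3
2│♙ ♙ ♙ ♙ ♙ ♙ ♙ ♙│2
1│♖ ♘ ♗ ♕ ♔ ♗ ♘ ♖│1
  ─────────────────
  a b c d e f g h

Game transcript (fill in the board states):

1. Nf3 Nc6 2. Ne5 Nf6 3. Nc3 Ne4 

  a b c d e f g h
  ─────────────────
8│♜ · ♝ ♛ ♚ ♝ · ♜│8
7│♟ ♟ ♟ ♟ ♟ ♟ ♟ ♟│7
6│· · ♞ · · · · ·│6
5│· · · · ♘ · · ·│5
4│· · · · ♞ · · ·│4
3│· · ♘ · · · · ·│3
2│♙ ♙ ♙ ♙ ♙ ♙ ♙ ♙│2
1│♖ · ♗ ♕ ♔ ♗ · ♖│1
  ─────────────────
  a b c d e f g h

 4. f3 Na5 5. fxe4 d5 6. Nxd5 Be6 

  a b c d e f g h
  ─────────────────
8│♜ · · ♛ ♚ ♝ · ♜│8
7│♟ ♟ ♟ · ♟ ♟ ♟ ♟│7
6│· · · · ♝ · · ·│6
5│♞ · · ♘ ♘ · · ·│5
4│· · · · ♙ · · ·│4
3│· · · · · · · ·│3
2│♙ ♙ ♙ ♙ ♙ · ♙ ♙│2
1│♖ · ♗ ♕ ♔ ♗ · ♖│1
  ─────────────────
  a b c d e f g h

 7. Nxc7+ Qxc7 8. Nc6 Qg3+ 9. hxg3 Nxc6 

  a b c d e f g h
  ─────────────────
8│♜ · · · ♚ ♝ · ♜│8
7│♟ ♟ · · ♟ ♟ ♟ ♟│7
6│· · ♞ · ♝ · · ·│6
5│· · · · · · · ·│5
4│· · · · ♙ · · ·│4
3│· · · · · · ♙ ·│3
2│♙ ♙ ♙ ♙ ♙ · ♙ ·│2
1│♖ · ♗ ♕ ♔ ♗ · ♖│1
  ─────────────────
  a b c d e f g h

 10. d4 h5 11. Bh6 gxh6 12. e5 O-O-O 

  a b c d e f g h
  ─────────────────
8│· · ♚ ♜ · ♝ · ♜│8
7│♟ ♟ · · ♟ ♟ · ·│7
6│· · ♞ · ♝ · · ♟│6
5│· · · · ♙ · · ♟│5
4│· · · ♙ · · · ·│4
3│· · · · · · ♙ ·│3
2│♙ ♙ ♙ · ♙ · ♙ ·│2
1│♖ · · ♕ ♔ ♗ · ♖│1
  ─────────────────
  a b c d e f g h

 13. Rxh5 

  a b c d e f g h
  ─────────────────
8│· · ♚ ♜ · ♝ · ♜│8
7│♟ ♟ · · ♟ ♟ · ·│7
6│· · ♞ · ♝ · · ♟│6
5│· · · · ♙ · · ♖│5
4│· · · ♙ · · · ·│4
3│· · · · · · ♙ ·│3
2│♙ ♙ ♙ · ♙ · ♙ ·│2
1│♖ · · ♕ ♔ ♗ · ·│1
  ─────────────────
  a b c d e f g h


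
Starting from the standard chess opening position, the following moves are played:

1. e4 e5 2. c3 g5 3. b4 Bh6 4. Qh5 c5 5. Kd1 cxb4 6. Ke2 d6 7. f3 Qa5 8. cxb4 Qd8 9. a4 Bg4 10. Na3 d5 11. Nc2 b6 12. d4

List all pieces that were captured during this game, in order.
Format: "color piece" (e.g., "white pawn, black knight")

Tracking captures:
  cxb4: captured white pawn
  cxb4: captured black pawn

white pawn, black pawn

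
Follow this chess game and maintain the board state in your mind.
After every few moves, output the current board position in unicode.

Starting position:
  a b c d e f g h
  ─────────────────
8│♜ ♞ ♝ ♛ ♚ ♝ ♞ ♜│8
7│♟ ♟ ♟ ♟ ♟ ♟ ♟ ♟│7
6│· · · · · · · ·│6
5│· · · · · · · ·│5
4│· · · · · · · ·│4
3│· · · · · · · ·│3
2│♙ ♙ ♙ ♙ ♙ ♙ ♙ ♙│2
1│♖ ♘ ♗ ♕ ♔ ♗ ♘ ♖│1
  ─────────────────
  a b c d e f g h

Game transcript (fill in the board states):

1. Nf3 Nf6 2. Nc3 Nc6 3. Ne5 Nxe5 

  a b c d e f g h
  ─────────────────
8│♜ · ♝ ♛ ♚ ♝ · ♜│8
7│♟ ♟ ♟ ♟ ♟ ♟ ♟ ♟│7
6│· · · · · ♞ · ·│6
5│· · · · ♞ · · ·│5
4│· · · · · · · ·│4
3│· · ♘ · · · · ·│3
2│♙ ♙ ♙ ♙ ♙ ♙ ♙ ♙│2
1│♖ · ♗ ♕ ♔ ♗ · ♖│1
  ─────────────────
  a b c d e f g h

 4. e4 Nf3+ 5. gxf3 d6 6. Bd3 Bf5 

  a b c d e f g h
  ─────────────────
8│♜ · · ♛ ♚ ♝ · ♜│8
7│♟ ♟ ♟ · ♟ ♟ ♟ ♟│7
6│· · · ♟ · ♞ · ·│6
5│· · · · · ♝ · ·│5
4│· · · · ♙ · · ·│4
3│· · ♘ ♗ · ♙ · ·│3
2│♙ ♙ ♙ ♙ · ♙ · ♙│2
1│♖ · ♗ ♕ ♔ · · ♖│1
  ─────────────────
  a b c d e f g h

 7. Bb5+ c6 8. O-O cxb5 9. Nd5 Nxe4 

  a b c d e f g h
  ─────────────────
8│♜ · · ♛ ♚ ♝ · ♜│8
7│♟ ♟ · · ♟ ♟ ♟ ♟│7
6│· · · ♟ · · · ·│6
5│· ♟ · ♘ · ♝ · ·│5
4│· · · · ♞ · · ·│4
3│· · · · · ♙ · ·│3
2│♙ ♙ ♙ ♙ · ♙ · ♙│2
1│♖ · ♗ ♕ · ♖ ♔ ·│1
  ─────────────────
  a b c d e f g h

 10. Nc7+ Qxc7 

  a b c d e f g h
  ─────────────────
8│♜ · · · ♚ ♝ · ♜│8
7│♟ ♟ ♛ · ♟ ♟ ♟ ♟│7
6│· · · ♟ · · · ·│6
5│· ♟ · · · ♝ · ·│5
4│· · · · ♞ · · ·│4
3│· · · · · ♙ · ·│3
2│♙ ♙ ♙ ♙ · ♙ · ♙│2
1│♖ · ♗ ♕ · ♖ ♔ ·│1
  ─────────────────
  a b c d e f g h


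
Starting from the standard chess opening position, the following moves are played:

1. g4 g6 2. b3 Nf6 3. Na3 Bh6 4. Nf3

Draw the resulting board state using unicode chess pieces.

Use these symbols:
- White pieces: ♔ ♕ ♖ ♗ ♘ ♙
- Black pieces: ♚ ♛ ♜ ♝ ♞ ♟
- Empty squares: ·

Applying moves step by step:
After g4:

♜ ♞ ♝ ♛ ♚ ♝ ♞ ♜
♟ ♟ ♟ ♟ ♟ ♟ ♟ ♟
· · · · · · · ·
· · · · · · · ·
· · · · · · ♙ ·
· · · · · · · ·
♙ ♙ ♙ ♙ ♙ ♙ · ♙
♖ ♘ ♗ ♕ ♔ ♗ ♘ ♖


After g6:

♜ ♞ ♝ ♛ ♚ ♝ ♞ ♜
♟ ♟ ♟ ♟ ♟ ♟ · ♟
· · · · · · ♟ ·
· · · · · · · ·
· · · · · · ♙ ·
· · · · · · · ·
♙ ♙ ♙ ♙ ♙ ♙ · ♙
♖ ♘ ♗ ♕ ♔ ♗ ♘ ♖


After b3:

♜ ♞ ♝ ♛ ♚ ♝ ♞ ♜
♟ ♟ ♟ ♟ ♟ ♟ · ♟
· · · · · · ♟ ·
· · · · · · · ·
· · · · · · ♙ ·
· ♙ · · · · · ·
♙ · ♙ ♙ ♙ ♙ · ♙
♖ ♘ ♗ ♕ ♔ ♗ ♘ ♖


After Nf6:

♜ ♞ ♝ ♛ ♚ ♝ · ♜
♟ ♟ ♟ ♟ ♟ ♟ · ♟
· · · · · ♞ ♟ ·
· · · · · · · ·
· · · · · · ♙ ·
· ♙ · · · · · ·
♙ · ♙ ♙ ♙ ♙ · ♙
♖ ♘ ♗ ♕ ♔ ♗ ♘ ♖


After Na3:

♜ ♞ ♝ ♛ ♚ ♝ · ♜
♟ ♟ ♟ ♟ ♟ ♟ · ♟
· · · · · ♞ ♟ ·
· · · · · · · ·
· · · · · · ♙ ·
♘ ♙ · · · · · ·
♙ · ♙ ♙ ♙ ♙ · ♙
♖ · ♗ ♕ ♔ ♗ ♘ ♖


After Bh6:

♜ ♞ ♝ ♛ ♚ · · ♜
♟ ♟ ♟ ♟ ♟ ♟ · ♟
· · · · · ♞ ♟ ♝
· · · · · · · ·
· · · · · · ♙ ·
♘ ♙ · · · · · ·
♙ · ♙ ♙ ♙ ♙ · ♙
♖ · ♗ ♕ ♔ ♗ ♘ ♖


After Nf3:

♜ ♞ ♝ ♛ ♚ · · ♜
♟ ♟ ♟ ♟ ♟ ♟ · ♟
· · · · · ♞ ♟ ♝
· · · · · · · ·
· · · · · · ♙ ·
♘ ♙ · · · ♘ · ·
♙ · ♙ ♙ ♙ ♙ · ♙
♖ · ♗ ♕ ♔ ♗ · ♖



  a b c d e f g h
  ─────────────────
8│♜ ♞ ♝ ♛ ♚ · · ♜│8
7│♟ ♟ ♟ ♟ ♟ ♟ · ♟│7
6│· · · · · ♞ ♟ ♝│6
5│· · · · · · · ·│5
4│· · · · · · ♙ ·│4
3│♘ ♙ · · · ♘ · ·│3
2│♙ · ♙ ♙ ♙ ♙ · ♙│2
1│♖ · ♗ ♕ ♔ ♗ · ♖│1
  ─────────────────
  a b c d e f g h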